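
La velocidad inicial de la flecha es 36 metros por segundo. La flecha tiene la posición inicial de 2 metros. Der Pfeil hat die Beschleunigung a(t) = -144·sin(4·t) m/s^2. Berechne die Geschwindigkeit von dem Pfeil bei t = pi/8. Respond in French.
Nous devons trouver la primitive de notre équation de l'accélération a(t) = -144·sin(4·t) 1 fois. L'intégrale de l'accélération, avec v(0) = 36, donne la vitesse: v(t) = 36·cos(4·t). Nous avons la vitesse v(t) = 36·cos(4·t). En substituant t = pi/8: v(pi/8) = 0.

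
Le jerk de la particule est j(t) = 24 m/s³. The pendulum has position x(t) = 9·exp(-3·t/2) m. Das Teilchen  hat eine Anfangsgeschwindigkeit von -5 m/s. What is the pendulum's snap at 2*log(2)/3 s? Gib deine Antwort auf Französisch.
En partant de la position x(t) = 9·exp(-3·t/2), nous prenons 4 dérivées. En prenant d/dt de x(t), nous trouvons v(t) = -27·exp(-3·t/2)/2. En dérivant la vitesse, nous obtenons l'accélération: a(t) = 81·exp(-3·t/2)/4. En prenant d/dt de a(t), nous trouvons j(t) = -243·exp(-3·t/2)/8. En prenant d/dt de j(t), nous trouvons s(t) = 729·exp(-3·t/2)/16. Nous avons le snap s(t) = 729·exp(-3·t/2)/16. En substituant t = 2*log(2)/3: s(2*log(2)/3) = 729/32.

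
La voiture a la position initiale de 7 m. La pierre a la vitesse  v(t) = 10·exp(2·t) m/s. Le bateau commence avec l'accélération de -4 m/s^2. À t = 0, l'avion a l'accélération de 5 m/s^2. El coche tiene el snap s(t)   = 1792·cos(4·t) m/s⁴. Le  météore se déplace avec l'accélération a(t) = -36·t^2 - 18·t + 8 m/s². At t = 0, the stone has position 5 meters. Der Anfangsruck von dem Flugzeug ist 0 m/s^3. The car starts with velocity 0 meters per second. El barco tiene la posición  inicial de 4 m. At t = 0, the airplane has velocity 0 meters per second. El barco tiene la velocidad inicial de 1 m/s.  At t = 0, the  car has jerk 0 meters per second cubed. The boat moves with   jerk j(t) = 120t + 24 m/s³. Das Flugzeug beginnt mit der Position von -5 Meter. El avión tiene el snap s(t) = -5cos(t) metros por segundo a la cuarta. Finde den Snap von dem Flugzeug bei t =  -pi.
Wir haben den Snap s(t) = -5·cos(t). Durch Einsetzen von t = -pi: s(-pi) = 5.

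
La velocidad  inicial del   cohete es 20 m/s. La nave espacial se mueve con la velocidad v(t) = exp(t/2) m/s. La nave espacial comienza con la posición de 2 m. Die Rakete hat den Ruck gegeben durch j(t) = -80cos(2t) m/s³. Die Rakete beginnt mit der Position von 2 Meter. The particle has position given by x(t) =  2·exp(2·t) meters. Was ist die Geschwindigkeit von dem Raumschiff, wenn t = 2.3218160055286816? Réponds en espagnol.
De la ecuación de la velocidad v(t) = exp(t/2), sustituimos t = 2.3218160055286816 para obtener v = 3.19283105974764.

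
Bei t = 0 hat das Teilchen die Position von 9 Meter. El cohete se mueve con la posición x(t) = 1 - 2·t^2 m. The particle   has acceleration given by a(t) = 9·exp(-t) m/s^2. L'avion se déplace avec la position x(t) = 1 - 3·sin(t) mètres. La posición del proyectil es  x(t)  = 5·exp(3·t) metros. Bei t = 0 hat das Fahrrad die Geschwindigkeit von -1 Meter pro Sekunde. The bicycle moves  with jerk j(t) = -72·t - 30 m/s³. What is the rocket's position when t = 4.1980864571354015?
We have position x(t) = 1 - 2·t^2. Substituting t = 4.1980864571354015: x(4.1980864571354015) = -34.2478598031673.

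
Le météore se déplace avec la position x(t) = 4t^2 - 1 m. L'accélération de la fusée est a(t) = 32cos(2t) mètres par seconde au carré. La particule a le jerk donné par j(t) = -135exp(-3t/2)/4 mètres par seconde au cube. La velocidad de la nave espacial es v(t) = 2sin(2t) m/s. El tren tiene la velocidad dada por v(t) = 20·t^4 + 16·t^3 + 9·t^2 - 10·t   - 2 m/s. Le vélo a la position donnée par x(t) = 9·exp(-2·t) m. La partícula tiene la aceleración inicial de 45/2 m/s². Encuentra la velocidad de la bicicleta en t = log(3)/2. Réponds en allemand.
Um dies zu lösen, müssen wir 1 Ableitung unserer Gleichung für die Position x(t) = 9·exp(-2·t) nehmen. Durch Ableiten von der Position erhalten wir die Geschwindigkeit: v(t) = -18·exp(-2·t). Aus der Gleichung für die Geschwindigkeit v(t) = -18·exp(-2·t), setzen wir t = log(3)/2 ein und erhalten v = -6.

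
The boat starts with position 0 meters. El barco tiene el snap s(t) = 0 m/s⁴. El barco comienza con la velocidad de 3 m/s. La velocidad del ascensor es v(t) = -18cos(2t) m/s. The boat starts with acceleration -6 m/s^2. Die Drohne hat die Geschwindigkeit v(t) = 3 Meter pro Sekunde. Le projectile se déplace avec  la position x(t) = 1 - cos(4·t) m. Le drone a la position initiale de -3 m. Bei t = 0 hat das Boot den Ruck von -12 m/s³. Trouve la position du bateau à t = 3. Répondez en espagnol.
Para resolver esto, necesitamos tomar 4 antiderivadas de nuestra ecuación del snap s(t) = 0. Tomando ∫s(t)dt y aplicando j(0) = -12, encontramos j(t) = -12. La integral de la sacudida es la aceleración. Usando a(0) = -6, obtenemos a(t) = -12·t - 6. Integrando la aceleración y usando la condición inicial v(0) = 3, obtenemos v(t) = -6·t^2 - 6·t + 3. La integral de la velocidad, con x(0) = 0, da la posición: x(t) = -2·t^3 - 3·t^2 + 3·t. Tenemos la posición x(t) = -2·t^3 - 3·t^2 + 3·t. Sustituyendo t = 3: x(3) = -72.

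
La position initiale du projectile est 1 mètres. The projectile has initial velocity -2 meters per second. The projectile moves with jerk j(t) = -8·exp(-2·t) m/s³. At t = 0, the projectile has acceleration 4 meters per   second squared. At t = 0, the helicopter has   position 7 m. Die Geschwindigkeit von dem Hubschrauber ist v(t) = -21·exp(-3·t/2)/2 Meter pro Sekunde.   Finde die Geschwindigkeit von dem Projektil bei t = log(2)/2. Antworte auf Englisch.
To find the answer, we compute 2 integrals of j(t) = -8·exp(-2·t). The integral of jerk is acceleration. Using a(0) = 4, we get a(t) = 4·exp(-2·t). Taking ∫a(t)dt and applying v(0) = -2, we find v(t) = -2·exp(-2·t). Using v(t) = -2·exp(-2·t) and substituting t = log(2)/2, we find v = -1.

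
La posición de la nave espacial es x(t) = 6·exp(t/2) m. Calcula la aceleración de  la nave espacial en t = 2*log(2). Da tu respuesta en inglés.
Starting from position x(t) = 6·exp(t/2), we take 2 derivatives. Taking d/dt of x(t), we find v(t) = 3·exp(t/2). Differentiating velocity, we get acceleration: a(t) = 3·exp(t/2)/2. From the given acceleration equation a(t) = 3·exp(t/2)/2, we substitute t = 2*log(2) to get a = 3.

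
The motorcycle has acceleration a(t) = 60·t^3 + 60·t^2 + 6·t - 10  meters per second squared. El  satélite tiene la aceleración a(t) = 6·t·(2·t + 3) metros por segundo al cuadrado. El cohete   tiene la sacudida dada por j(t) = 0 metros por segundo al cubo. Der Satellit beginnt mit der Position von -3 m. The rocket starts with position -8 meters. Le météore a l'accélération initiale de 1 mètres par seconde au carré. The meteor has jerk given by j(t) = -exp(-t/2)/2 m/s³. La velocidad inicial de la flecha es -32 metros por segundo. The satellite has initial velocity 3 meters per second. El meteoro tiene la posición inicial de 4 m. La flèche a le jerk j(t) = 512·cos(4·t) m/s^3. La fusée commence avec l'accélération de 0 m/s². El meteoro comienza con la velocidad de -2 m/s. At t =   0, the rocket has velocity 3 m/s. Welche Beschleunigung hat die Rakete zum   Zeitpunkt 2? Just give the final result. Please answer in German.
a(2) = 0.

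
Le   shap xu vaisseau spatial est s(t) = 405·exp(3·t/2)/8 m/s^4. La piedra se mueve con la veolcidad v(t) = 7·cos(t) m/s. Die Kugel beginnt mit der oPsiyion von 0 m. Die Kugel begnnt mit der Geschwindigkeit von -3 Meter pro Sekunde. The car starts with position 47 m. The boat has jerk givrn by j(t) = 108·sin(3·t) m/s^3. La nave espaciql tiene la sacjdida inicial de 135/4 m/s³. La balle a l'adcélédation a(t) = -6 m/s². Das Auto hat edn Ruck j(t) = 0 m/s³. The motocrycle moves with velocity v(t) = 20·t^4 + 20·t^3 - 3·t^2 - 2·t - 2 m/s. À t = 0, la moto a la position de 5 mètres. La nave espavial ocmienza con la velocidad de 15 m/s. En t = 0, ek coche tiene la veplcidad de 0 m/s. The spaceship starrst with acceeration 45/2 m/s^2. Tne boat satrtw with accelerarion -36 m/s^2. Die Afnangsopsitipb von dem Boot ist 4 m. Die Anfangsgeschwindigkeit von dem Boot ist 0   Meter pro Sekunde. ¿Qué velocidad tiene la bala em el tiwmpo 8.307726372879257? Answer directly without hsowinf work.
La velocidad en t = 8.307726372879257 es v = -52.8463582372755.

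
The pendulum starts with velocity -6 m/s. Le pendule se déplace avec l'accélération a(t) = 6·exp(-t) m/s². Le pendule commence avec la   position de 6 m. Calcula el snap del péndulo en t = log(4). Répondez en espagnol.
Debemos derivar nuestra ecuación de la aceleración a(t) = 6·exp(-t) 2 veces. Tomando d/dt de a(t), encontramos j(t) = -6·exp(-t). Tomando d/dt de j(t), encontramos s(t) = 6·exp(-t). De la ecuación del snap s(t) = 6·exp(-t), sustituimos t = log(4) para obtener s = 3/2.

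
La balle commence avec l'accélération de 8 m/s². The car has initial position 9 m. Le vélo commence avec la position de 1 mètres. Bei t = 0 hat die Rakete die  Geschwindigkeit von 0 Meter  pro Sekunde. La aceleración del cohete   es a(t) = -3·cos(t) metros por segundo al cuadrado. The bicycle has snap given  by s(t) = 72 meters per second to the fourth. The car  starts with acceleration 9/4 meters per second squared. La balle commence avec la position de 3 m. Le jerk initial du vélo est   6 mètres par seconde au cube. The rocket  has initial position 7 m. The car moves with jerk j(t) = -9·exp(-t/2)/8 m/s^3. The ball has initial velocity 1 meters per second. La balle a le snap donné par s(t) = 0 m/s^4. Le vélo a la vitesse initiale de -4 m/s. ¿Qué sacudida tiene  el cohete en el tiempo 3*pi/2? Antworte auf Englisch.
Starting from acceleration a(t) = -3·cos(t), we take 1 derivative. Differentiating acceleration, we get jerk: j(t) = 3·sin(t). Using j(t) = 3·sin(t) and substituting t = 3*pi/2, we find j = -3.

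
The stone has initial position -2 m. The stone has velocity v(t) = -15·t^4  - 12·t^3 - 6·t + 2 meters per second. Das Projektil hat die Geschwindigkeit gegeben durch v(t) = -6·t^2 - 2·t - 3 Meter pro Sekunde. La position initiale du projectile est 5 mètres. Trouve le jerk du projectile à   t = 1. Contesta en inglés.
To solve this, we need to take 2 derivatives of our velocity equation v(t) = -6·t^2 - 2·t - 3. Differentiating velocity, we get acceleration: a(t) = -12·t - 2. Differentiating acceleration, we get jerk: j(t) = -12. We have jerk j(t) = -12. Substituting t = 1: j(1) = -12.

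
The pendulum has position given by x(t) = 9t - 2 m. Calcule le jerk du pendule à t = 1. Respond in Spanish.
Para resolver esto, necesitamos tomar 3 derivadas de nuestra ecuación de la posición x(t) = 9·t - 2. Derivando la posición, obtenemos la velocidad: v(t) = 9. Derivando la velocidad, obtenemos la aceleración: a(t) = 0. Derivando la aceleración, obtenemos la sacudida: j(t) = 0. Usando j(t) = 0 y sustituyendo t = 1, encontramos j = 0.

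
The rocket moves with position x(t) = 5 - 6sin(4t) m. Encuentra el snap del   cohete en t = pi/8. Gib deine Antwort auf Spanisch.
Debemos derivar nuestra ecuación de la posición x(t) = 5 - 6·sin(4·t) 4 veces. La derivada de la posición da la velocidad: v(t) = -24·cos(4·t). Derivando la velocidad, obtenemos la aceleración: a(t) = 96·sin(4·t). La derivada de la aceleración da la sacudida: j(t) = 384·cos(4·t). Derivando la sacudida, obtenemos el snap: s(t) = -1536·sin(4·t). De la ecuación del snap s(t) = -1536·sin(4·t), sustituimos t = pi/8 para obtener s = -1536.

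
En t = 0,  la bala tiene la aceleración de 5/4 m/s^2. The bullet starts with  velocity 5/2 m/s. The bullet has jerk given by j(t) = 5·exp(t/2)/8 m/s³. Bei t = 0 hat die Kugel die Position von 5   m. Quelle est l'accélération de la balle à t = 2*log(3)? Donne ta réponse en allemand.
Wir müssen das Integral unserer Gleichung für den Ruck j(t) = 5·exp(t/2)/8 1-mal finden. Mit ∫j(t)dt und Anwendung von a(0) = 5/4, finden wir a(t) = 5·exp(t/2)/4. Aus der Gleichung für die Beschleunigung a(t) = 5·exp(t/2)/4, setzen wir t = 2*log(3) ein und erhalten a = 15/4.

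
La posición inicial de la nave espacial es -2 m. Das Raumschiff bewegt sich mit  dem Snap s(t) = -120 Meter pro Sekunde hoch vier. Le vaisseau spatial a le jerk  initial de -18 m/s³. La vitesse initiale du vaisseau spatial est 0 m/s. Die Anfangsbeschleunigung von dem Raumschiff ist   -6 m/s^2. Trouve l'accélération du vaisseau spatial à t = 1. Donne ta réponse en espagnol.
Para resolver esto, necesitamos tomar 2 integrales de nuestra ecuación del snap s(t) = -120. La antiderivada del snap, con j(0) = -18, da la sacudida: j(t) = -120·t - 18. Integrando la sacudida y usando la condición inicial a(0) = -6, obtenemos a(t) = -60·t^2 - 18·t - 6. De la ecuación de la aceleración a(t) = -60·t^2 - 18·t - 6, sustituimos t = 1 para obtener a = -84.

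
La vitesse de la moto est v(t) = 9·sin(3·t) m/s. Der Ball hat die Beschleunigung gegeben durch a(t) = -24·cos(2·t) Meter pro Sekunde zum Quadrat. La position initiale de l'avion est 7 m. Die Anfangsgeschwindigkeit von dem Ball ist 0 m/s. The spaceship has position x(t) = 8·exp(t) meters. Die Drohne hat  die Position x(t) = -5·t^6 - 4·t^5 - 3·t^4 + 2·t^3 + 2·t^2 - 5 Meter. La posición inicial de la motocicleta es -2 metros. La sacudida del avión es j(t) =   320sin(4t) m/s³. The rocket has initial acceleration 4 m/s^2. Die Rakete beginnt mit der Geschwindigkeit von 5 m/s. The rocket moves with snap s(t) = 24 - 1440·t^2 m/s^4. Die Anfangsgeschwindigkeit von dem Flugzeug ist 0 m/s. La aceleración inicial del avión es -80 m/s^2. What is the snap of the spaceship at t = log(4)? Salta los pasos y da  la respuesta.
At t = log(4), s = 32.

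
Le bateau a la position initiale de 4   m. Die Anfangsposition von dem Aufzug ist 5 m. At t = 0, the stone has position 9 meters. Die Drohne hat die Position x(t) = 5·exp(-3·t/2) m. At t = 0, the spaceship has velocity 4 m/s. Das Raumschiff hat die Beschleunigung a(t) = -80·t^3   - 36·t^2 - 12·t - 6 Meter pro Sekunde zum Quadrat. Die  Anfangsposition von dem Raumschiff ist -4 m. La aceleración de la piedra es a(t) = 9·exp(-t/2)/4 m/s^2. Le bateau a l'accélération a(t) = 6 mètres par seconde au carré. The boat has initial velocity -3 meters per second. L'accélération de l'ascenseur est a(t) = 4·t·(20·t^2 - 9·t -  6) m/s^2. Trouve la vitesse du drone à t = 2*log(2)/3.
Pour résoudre ceci, nous devons prendre 1 dérivée de notre équation de la position x(t) = 5·exp(-3·t/2). La dérivée de la position donne la vitesse: v(t) = -15·exp(-3·t/2)/2. De l'équation de la vitesse v(t) = -15·exp(-3·t/2)/2, nous substituons t = 2*log(2)/3 pour obtenir v = -15/4.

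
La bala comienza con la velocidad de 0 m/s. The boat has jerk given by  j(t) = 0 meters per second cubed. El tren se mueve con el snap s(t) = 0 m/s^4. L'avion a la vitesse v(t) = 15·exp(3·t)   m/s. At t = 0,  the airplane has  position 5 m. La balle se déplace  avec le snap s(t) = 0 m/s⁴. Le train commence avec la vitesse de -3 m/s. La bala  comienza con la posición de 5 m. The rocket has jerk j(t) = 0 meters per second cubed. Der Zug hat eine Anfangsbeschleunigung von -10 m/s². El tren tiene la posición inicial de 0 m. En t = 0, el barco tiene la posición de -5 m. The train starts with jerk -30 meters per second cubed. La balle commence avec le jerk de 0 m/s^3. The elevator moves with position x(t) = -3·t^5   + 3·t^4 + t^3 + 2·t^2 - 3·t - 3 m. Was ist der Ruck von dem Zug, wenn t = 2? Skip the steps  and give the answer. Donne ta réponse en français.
À t = 2, j = -30.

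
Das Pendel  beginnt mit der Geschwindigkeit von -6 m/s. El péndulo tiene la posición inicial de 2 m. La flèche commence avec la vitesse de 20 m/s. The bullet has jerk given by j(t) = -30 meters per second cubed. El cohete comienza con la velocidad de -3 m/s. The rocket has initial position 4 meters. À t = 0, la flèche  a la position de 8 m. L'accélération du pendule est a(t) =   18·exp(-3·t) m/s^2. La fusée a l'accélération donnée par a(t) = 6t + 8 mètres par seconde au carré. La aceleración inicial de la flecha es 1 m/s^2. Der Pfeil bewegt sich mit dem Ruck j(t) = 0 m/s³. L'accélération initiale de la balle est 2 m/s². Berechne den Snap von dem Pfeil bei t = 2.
Wir müssen unsere Gleichung für den Ruck j(t) = 0 1-mal ableiten. Mit d/dt von j(t) finden wir s(t) = 0. Aus der Gleichung für den Snap s(t) = 0, setzen wir t = 2 ein und erhalten s = 0.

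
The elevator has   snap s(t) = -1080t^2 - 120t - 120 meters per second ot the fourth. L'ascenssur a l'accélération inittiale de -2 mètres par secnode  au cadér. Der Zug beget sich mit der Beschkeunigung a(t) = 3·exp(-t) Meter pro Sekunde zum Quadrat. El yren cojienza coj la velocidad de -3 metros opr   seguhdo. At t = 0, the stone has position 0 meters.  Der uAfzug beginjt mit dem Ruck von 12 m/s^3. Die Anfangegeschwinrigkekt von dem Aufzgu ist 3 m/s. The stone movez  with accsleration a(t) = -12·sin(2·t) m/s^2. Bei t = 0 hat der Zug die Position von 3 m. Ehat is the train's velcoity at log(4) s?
To find the answer, we compute 1 antiderivative of a(t) = 3·exp(-t). Taking ∫a(t)dt and applying v(0) = -3, we find v(t) = -3·exp(-t). We have velocity v(t) = -3·exp(-t). Substituting t = log(4): v(log(4)) = -3/4.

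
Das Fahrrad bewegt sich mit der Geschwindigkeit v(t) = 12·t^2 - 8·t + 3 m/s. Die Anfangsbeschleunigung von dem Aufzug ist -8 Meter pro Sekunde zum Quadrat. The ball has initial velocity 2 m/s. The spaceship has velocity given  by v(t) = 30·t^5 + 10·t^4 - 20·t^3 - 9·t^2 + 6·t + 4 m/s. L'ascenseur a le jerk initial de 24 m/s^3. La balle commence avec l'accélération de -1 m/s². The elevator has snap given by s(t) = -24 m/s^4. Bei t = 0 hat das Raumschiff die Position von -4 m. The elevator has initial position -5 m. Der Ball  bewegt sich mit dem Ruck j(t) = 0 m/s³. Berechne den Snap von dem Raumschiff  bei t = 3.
Ausgehend von der Geschwindigkeit v(t) = 30·t^5 + 10·t^4 - 20·t^3 - 9·t^2 + 6·t + 4, nehmen wir 3 Ableitungen. Durch Ableiten von der Geschwindigkeit erhalten wir die Beschleunigung: a(t) = 150·t^4 + 40·t^3 - 60·t^2 - 18·t + 6. Die Ableitung von der Beschleunigung ergibt den Ruck: j(t) = 600·t^3 + 120·t^2 - 120·t - 18. Die Ableitung von dem Ruck ergibt den Snap: s(t) = 1800·t^2 + 240·t - 120. Aus der Gleichung für den Snap s(t) = 1800·t^2 + 240·t - 120, setzen wir t = 3 ein und erhalten s = 16800.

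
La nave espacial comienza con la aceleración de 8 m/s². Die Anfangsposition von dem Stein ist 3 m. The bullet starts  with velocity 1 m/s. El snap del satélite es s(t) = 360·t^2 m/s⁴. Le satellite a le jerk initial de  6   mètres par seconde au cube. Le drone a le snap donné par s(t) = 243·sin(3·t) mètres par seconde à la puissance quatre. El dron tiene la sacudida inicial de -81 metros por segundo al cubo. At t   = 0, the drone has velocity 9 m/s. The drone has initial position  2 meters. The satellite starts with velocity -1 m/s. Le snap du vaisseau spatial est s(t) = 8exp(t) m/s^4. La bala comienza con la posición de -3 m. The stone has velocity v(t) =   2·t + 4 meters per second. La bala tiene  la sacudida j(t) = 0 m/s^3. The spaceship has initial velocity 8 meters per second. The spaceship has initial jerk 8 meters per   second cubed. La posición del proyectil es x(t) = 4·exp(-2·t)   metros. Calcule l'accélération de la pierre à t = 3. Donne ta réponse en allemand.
Wir müssen unsere Gleichung für die Geschwindigkeit v(t) = 2·t + 4 1-mal ableiten. Die Ableitung von der Geschwindigkeit ergibt die Beschleunigung: a(t) = 2. Aus der Gleichung für die Beschleunigung a(t) = 2, setzen wir t = 3 ein und erhalten a = 2.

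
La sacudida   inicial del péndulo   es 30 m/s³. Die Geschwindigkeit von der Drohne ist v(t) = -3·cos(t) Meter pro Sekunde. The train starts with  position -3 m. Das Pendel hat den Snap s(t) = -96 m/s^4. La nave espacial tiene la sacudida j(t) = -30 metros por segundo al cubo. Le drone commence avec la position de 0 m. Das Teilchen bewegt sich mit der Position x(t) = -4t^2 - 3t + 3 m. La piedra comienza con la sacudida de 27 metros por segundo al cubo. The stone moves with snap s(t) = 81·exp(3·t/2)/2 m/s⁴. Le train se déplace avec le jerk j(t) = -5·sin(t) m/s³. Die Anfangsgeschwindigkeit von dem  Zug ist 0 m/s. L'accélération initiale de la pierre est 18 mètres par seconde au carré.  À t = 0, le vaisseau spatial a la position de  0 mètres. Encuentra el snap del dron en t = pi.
Debemos derivar nuestra ecuación de la velocidad v(t) = -3·cos(t) 3 veces. Tomando d/dt de v(t), encontramos a(t) = 3·sin(t). La derivada de la aceleración da la sacudida: j(t) = 3·cos(t). Tomando d/dt de j(t), encontramos s(t) = -3·sin(t). De la ecuación del snap s(t) = -3·sin(t), sustituimos t = pi para obtener s = 0.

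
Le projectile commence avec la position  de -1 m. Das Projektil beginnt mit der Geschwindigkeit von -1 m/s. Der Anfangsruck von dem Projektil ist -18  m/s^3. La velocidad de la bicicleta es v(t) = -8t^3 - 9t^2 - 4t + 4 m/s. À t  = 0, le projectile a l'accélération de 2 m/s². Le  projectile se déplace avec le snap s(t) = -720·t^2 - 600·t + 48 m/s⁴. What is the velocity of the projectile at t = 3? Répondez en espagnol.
Debemos encontrar la integral de nuestra ecuación del snap s(t) = -720·t^2 - 600·t + 48 3 veces. La integral del snap, con j(0) = -18, da la sacudida: j(t) = -240·t^3 - 300·t^2 + 48·t - 18. Integrando la sacudida y usando la condición inicial a(0) = 2, obtenemos a(t) = -60·t^4 - 100·t^3 + 24·t^2 - 18·t + 2. Integrando la aceleración y usando la condición inicial v(0) = -1, obtenemos v(t) = -12·t^5 - 25·t^4 + 8·t^3 - 9·t^2 + 2·t - 1. De la ecuación de la velocidad v(t) = -12·t^5 - 25·t^4 + 8·t^3 - 9·t^2 + 2·t - 1, sustituimos t = 3 para obtener v = -4801.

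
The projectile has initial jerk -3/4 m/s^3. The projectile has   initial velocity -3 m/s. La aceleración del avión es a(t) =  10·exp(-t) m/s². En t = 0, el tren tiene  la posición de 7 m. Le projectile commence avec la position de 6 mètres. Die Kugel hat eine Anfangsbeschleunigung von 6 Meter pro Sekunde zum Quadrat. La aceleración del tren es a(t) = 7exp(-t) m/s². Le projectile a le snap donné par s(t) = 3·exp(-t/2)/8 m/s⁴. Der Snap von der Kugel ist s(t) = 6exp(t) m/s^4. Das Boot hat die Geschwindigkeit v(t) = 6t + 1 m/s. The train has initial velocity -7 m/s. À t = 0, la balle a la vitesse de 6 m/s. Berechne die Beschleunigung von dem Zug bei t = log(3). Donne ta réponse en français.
En utilisant a(t) = 7·exp(-t) et en substituant t = log(3), nous trouvons a = 7/3.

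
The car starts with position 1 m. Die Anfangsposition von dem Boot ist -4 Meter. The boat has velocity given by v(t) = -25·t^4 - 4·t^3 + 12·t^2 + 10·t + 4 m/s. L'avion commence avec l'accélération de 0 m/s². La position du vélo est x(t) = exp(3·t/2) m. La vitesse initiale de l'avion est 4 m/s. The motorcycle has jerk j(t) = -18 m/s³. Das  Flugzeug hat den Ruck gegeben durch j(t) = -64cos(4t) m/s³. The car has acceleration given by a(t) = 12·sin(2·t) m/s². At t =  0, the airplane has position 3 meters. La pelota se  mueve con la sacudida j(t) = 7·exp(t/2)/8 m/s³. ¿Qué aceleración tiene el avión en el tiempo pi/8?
Necesitamos integrar nuestra ecuación de la sacudida j(t) = -64·cos(4·t) 1 vez. La integral de la sacudida es la aceleración. Usando a(0) = 0, obtenemos a(t) = -16·sin(4·t). Tenemos la aceleración a(t) = -16·sin(4·t). Sustituyendo t = pi/8: a(pi/8) = -16.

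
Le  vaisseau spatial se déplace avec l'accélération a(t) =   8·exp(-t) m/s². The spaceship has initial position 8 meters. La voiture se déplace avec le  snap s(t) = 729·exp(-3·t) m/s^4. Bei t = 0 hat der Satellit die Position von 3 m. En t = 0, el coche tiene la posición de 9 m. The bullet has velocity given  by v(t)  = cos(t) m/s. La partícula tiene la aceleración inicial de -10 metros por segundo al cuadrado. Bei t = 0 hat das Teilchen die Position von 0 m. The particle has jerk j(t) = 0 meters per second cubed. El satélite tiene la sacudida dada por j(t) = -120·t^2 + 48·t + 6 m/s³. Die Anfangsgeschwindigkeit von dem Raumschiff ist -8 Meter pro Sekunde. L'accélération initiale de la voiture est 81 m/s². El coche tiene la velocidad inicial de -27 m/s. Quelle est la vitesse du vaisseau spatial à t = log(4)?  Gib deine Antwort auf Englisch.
To find the answer, we compute 1 antiderivative of a(t) = 8·exp(-t). The antiderivative of acceleration is velocity. Using v(0) = -8, we get v(t) = -8·exp(-t). Using v(t) = -8·exp(-t) and substituting t = log(4), we find v = -2.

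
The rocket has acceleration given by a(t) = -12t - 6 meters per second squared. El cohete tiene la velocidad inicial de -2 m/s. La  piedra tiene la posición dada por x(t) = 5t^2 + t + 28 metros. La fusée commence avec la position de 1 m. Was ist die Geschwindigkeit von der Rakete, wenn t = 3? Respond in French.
Nous devons intégrer notre équation de l'accélération a(t) = -12·t - 6 1 fois. La primitive de l'accélération, avec v(0) = -2, donne la vitesse: v(t) = -6·t^2 - 6·t - 2. En utilisant v(t) = -6·t^2 - 6·t - 2 et en substituant t = 3, nous trouvons v = -74.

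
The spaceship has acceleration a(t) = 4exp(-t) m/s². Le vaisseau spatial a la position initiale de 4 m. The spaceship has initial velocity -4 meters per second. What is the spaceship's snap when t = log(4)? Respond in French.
Nous devons dériver notre équation de l'accélération a(t) = 4·exp(-t) 2 fois. En dérivant l'accélération, nous obtenons le jerk: j(t) = -4·exp(-t). En prenant d/dt de j(t), nous trouvons s(t) = 4·exp(-t). En utilisant s(t) = 4·exp(-t) et en substituant t = log(4), nous trouvons s = 1.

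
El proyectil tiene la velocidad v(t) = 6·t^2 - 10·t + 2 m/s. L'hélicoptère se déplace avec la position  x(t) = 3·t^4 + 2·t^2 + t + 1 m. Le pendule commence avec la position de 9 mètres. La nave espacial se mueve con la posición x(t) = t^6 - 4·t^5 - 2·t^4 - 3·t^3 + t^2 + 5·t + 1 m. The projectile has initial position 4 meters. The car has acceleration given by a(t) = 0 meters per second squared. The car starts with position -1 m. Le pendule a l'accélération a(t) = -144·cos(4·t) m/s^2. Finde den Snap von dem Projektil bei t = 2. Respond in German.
Wir müssen unsere Gleichung für die Geschwindigkeit v(t) = 6·t^2 - 10·t + 2 3-mal ableiten. Durch Ableiten von der Geschwindigkeit erhalten wir die Beschleunigung: a(t) = 12·t - 10. Durch Ableiten von der Beschleunigung erhalten wir den Ruck: j(t) = 12. Die Ableitung von dem Ruck ergibt den Snap: s(t) = 0. Aus der Gleichung für den Snap s(t) = 0, setzen wir t = 2 ein und erhalten s = 0.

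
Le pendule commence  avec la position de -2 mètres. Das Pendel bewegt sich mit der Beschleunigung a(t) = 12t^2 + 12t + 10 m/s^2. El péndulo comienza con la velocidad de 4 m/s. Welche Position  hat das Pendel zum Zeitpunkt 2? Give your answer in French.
Nous devons trouver l'intégrale de notre équation de l'accélération a(t) = 12·t^2 + 12·t + 10 2 fois. La primitive de l'accélération est la vitesse. En utilisant v(0) = 4, nous obtenons v(t) = 4·t^3 + 6·t^2 + 10·t + 4. La primitive de la vitesse est la position. En utilisant x(0) = -2, nous obtenons x(t) = t^4 + 2·t^3 + 5·t^2 + 4·t - 2. Nous avons la position x(t) = t^4 + 2·t^3 + 5·t^2 + 4·t - 2. En substituant t = 2: x(2) = 58.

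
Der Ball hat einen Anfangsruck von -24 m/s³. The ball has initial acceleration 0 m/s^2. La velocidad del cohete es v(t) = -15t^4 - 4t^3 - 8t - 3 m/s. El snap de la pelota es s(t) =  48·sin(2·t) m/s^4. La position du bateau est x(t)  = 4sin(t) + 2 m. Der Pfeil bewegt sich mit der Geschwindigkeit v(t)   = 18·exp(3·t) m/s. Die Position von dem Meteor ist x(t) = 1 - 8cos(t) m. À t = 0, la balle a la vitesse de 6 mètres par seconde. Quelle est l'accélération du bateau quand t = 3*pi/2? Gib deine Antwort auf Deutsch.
Ausgehend von der Position x(t) = 4·sin(t) + 2, nehmen wir 2 Ableitungen. Mit d/dt von x(t) finden wir v(t) = 4·cos(t). Die Ableitung von der Geschwindigkeit ergibt die Beschleunigung: a(t) = -4·sin(t). Wir haben die Beschleunigung a(t) = -4·sin(t). Durch Einsetzen von t = 3*pi/2: a(3*pi/2) = 4.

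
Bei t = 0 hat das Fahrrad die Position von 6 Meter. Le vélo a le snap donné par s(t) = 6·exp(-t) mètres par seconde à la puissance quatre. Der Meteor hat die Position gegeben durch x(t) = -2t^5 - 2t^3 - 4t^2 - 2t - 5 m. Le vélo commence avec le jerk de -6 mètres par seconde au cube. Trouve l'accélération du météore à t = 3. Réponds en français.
Nous devons dériver notre équation de la position x(t) = -2·t^5 - 2·t^3 - 4·t^2 - 2·t - 5 2 fois. La dérivée de la position donne la vitesse: v(t) = -10·t^4 - 6·t^2 - 8·t - 2. En dérivant la vitesse, nous obtenons l'accélération: a(t) = -40·t^3 - 12·t - 8. En utilisant a(t) = -40·t^3 - 12·t - 8 et en substituant t = 3, nous trouvons a = -1124.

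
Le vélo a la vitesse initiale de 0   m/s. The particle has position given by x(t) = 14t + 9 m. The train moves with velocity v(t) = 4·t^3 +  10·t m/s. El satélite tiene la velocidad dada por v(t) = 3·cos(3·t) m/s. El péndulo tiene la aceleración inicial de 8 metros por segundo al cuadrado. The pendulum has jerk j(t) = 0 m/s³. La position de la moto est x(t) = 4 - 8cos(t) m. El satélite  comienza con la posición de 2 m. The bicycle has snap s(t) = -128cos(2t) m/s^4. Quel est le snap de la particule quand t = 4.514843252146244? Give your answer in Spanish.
Partiendo de la posición x(t) = 14·t + 9, tomamos 4 derivadas. Derivando la posición, obtenemos la velocidad: v(t) = 14. Derivando la velocidad, obtenemos la aceleración: a(t) = 0. Derivando la aceleración, obtenemos la sacudida: j(t) = 0. Derivando la sacudida, obtenemos el snap: s(t) = 0. Tenemos el snap s(t) = 0. Sustituyendo t = 4.514843252146244: s(4.514843252146244) = 0.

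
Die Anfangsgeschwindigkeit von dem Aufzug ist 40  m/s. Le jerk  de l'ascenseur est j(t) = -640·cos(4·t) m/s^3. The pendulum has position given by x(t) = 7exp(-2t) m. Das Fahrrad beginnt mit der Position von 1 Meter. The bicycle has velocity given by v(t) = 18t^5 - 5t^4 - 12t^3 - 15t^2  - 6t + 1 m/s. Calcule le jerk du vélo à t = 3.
Nous devons dériver notre équation de la vitesse v(t) = 18·t^5 - 5·t^4 - 12·t^3 - 15·t^2 - 6·t + 1 2 fois. En prenant d/dt de v(t), nous trouvons a(t) = 90·t^4 - 20·t^3 - 36·t^2 - 30·t - 6. La dérivée de l'accélération donne le jerk: j(t) = 360·t^3 - 60·t^2 - 72·t - 30. De l'équation du jerk j(t) = 360·t^3 - 60·t^2 - 72·t - 30, nous substituons t = 3 pour obtenir j = 8934.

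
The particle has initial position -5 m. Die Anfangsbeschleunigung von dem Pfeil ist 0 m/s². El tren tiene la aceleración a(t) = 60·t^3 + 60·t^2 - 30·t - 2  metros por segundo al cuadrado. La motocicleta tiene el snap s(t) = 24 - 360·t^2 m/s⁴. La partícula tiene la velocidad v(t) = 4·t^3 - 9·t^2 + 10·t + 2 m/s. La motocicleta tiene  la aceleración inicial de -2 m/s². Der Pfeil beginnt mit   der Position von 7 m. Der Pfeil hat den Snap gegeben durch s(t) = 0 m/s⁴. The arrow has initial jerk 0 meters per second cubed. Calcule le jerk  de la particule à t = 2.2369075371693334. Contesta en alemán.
Wir müssen unsere Gleichung für die Geschwindigkeit v(t) = 4·t^3 - 9·t^2 + 10·t + 2 2-mal ableiten. Durch Ableiten von der Geschwindigkeit erhalten wir die Beschleunigung: a(t) = 12·t^2 - 18·t + 10. Mit d/dt von a(t) finden wir j(t) = 24·t - 18. Aus der Gleichung für den Ruck j(t) = 24·t - 18, setzen wir t = 2.2369075371693334 ein und erhalten j = 35.6857808920640.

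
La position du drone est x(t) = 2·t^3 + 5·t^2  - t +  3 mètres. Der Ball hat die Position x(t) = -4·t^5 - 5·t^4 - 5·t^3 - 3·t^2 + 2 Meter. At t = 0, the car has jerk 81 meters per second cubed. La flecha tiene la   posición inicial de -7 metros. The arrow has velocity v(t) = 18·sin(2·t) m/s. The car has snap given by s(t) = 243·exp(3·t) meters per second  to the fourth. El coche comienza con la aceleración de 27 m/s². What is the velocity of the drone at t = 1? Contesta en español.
Partiendo de la posición x(t) = 2·t^3 + 5·t^2 - t + 3, tomamos 1 derivada. Tomando d/dt de x(t), encontramos v(t) = 6·t^2 + 10·t - 1. Usando v(t) = 6·t^2 + 10·t - 1 y sustituyendo t = 1, encontramos v = 15.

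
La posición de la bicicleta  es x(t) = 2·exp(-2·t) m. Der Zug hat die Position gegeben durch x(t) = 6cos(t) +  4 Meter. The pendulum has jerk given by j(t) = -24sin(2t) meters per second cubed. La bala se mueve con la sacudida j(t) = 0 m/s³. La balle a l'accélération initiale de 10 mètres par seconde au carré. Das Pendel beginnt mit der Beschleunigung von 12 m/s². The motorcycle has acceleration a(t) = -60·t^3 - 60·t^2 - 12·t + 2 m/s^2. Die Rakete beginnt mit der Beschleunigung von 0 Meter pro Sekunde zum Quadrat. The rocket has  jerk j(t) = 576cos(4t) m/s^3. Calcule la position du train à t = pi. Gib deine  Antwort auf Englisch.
We have position x(t) = 6·cos(t) + 4. Substituting t = pi: x(pi) = -2.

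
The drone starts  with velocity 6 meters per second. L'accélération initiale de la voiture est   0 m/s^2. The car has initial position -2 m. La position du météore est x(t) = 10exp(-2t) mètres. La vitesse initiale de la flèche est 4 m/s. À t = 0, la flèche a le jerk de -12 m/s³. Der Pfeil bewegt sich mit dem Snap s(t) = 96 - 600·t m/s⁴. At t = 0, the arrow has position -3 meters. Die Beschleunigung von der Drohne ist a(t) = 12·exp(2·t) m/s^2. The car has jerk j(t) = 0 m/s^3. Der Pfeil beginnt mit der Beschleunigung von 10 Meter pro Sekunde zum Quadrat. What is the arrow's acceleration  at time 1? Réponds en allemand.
Wir müssen unsere Gleichung für den Snap s(t) = 96 - 600·t 2-mal integrieren. Durch Integration von dem Snap und Verwendung der Anfangsbedingung j(0) = -12, erhalten wir j(t) = -300·t^2 + 96·t - 12. Durch Integration von dem Ruck und Verwendung der Anfangsbedingung a(0) = 10, erhalten wir a(t) = -100·t^3 + 48·t^2 - 12·t + 10. Aus der Gleichung für die Beschleunigung a(t) = -100·t^3 + 48·t^2 - 12·t + 10, setzen wir t = 1 ein und erhalten a = -54.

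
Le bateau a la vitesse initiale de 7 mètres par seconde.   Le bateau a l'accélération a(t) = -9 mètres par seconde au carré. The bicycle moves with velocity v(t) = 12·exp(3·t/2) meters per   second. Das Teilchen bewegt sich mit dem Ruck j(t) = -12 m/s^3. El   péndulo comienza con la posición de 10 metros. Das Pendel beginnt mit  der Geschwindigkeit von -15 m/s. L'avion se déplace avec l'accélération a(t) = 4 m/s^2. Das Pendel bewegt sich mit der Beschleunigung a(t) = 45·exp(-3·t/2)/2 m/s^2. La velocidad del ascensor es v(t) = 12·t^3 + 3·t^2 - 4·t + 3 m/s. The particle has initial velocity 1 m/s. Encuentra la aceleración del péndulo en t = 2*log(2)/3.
Usando a(t) = 45·exp(-3·t/2)/2 y sustituyendo t = 2*log(2)/3, encontramos a = 45/4.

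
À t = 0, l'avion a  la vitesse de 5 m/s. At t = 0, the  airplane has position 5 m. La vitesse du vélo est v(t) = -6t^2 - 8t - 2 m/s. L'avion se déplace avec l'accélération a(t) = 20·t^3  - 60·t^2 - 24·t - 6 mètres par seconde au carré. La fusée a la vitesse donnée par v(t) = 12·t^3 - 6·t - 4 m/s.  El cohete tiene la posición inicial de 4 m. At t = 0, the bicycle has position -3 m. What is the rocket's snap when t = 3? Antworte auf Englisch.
Starting from velocity v(t) = 12·t^3 - 6·t - 4, we take 3 derivatives. Differentiating velocity, we get acceleration: a(t) = 36·t^2 - 6. Differentiating acceleration, we get jerk: j(t) = 72·t. Differentiating jerk, we get snap: s(t) = 72. We have snap s(t) = 72. Substituting t = 3: s(3) = 72.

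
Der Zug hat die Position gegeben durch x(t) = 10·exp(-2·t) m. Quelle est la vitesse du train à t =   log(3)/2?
En partant de la position x(t) = 10·exp(-2·t), nous prenons 1 dérivée. En prenant d/dt de x(t), nous trouvons v(t) = -20·exp(-2·t). En utilisant v(t) = -20·exp(-2·t) et en substituant t = log(3)/2, nous trouvons v = -20/3.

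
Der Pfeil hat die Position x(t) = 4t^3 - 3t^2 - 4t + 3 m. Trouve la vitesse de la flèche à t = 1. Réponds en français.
Nous devons dériver notre équation de la position x(t) = 4·t^3 - 3·t^2 - 4·t + 3 1 fois. En dérivant la position, nous obtenons la vitesse: v(t) = 12·t^2 - 6·t - 4. En utilisant v(t) = 12·t^2 - 6·t - 4 et en substituant t = 1, nous trouvons v = 2.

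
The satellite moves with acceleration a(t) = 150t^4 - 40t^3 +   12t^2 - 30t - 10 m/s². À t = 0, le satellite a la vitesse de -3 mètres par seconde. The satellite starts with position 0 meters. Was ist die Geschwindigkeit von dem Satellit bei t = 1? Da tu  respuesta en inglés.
We must find the integral of our acceleration equation a(t) = 150·t^4 - 40·t^3 + 12·t^2 - 30·t - 10 1 time. Taking ∫a(t)dt and applying v(0) = -3, we find v(t) = 30·t^5 - 10·t^4 + 4·t^3 - 15·t^2 - 10·t - 3. From the given velocity equation v(t) = 30·t^5 - 10·t^4 + 4·t^3 - 15·t^2 - 10·t - 3, we substitute t = 1 to get v = -4.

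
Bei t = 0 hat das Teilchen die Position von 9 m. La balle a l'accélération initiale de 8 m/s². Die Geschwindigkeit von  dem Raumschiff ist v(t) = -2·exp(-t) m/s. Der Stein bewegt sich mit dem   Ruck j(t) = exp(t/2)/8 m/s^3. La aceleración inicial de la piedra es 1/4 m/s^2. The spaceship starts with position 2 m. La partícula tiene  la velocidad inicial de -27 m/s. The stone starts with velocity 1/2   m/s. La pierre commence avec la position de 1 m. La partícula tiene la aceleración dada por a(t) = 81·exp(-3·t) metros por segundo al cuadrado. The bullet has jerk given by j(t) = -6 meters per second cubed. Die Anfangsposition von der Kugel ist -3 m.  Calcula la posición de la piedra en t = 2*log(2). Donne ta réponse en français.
Nous devons intégrer notre équation du jerk j(t) = exp(t/2)/8 3 fois. La primitive du jerk est l'accélération. En utilisant a(0) = 1/4, nous obtenons a(t) = exp(t/2)/4. La primitive de l'accélération est la vitesse. En utilisant v(0) = 1/2, nous obtenons v(t) = exp(t/2)/2. La primitive de la vitesse, avec x(0) = 1, donne la position: x(t) = exp(t/2). Nous avons la position x(t) = exp(t/2). En substituant t = 2*log(2): x(2*log(2)) = 2.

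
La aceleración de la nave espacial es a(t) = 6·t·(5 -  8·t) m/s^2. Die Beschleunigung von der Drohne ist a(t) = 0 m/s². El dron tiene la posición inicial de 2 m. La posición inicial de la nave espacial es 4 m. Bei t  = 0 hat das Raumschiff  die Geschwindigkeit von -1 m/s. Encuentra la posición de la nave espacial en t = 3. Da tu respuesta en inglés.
To solve this, we need to take 2 integrals of our acceleration equation a(t) = 6·t·(5 - 8·t). Finding the integral of a(t) and using v(0) = -1: v(t) = -16·t^3 + 15·t^2 - 1. The antiderivative of velocity is position. Using x(0) = 4, we get x(t) = -4·t^4 + 5·t^3 - t + 4. From the given position equation x(t) = -4·t^4 + 5·t^3 - t + 4, we substitute t = 3 to get x = -188.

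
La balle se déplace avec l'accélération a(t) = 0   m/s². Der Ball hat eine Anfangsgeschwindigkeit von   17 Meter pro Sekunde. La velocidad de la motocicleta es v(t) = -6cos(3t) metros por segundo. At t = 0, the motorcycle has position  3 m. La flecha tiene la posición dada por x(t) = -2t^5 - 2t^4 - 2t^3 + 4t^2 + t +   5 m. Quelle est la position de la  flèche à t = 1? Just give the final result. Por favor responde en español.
En t = 1, x = 4.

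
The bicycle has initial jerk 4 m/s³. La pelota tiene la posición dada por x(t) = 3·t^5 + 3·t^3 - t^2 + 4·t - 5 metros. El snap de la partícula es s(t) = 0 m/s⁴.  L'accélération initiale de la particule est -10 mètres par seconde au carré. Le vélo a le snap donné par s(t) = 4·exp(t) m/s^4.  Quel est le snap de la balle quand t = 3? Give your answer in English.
Starting from position x(t) = 3·t^5 + 3·t^3 - t^2 + 4·t - 5, we take 4 derivatives. Taking d/dt of x(t), we find v(t) = 15·t^4 + 9·t^2 - 2·t + 4. Taking d/dt of v(t), we find a(t) = 60·t^3 + 18·t - 2. Taking d/dt of a(t), we find j(t) = 180·t^2 + 18. Taking d/dt of j(t), we find s(t) = 360·t. We have snap s(t) = 360·t. Substituting t = 3: s(3) = 1080.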